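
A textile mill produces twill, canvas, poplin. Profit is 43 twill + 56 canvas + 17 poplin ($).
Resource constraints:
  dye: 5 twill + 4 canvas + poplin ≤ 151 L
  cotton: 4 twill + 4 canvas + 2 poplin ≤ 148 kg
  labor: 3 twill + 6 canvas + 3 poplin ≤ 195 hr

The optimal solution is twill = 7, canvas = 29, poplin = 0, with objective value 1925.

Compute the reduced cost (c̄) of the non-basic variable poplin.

-6

At the optimum: dye uses 151 of 151 (binding); cotton uses 144 of 148 (slack = 4); labor uses 195 of 195 (binding).
Slack constraints have shadow price 0 (complementary slackness).
Dual feasibility on the basic columns requires 5·y_dye + 3·y_labor = 43, 4·y_dye + 6·y_labor = 56.
Solving: y_dye = 5, y_labor = 6.
Reduced cost of poplin: c₃ − yᵀa₃ = 17 − (5·1 + 6·3) = 17 − 23 = -6.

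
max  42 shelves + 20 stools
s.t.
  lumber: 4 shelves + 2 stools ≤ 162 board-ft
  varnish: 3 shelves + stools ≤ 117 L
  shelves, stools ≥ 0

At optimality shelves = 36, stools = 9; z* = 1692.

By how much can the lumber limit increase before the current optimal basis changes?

Binding constraints: lumber, varnish. The basis is B = [[4,2],[3,1]] with det -2.
Per unit increase in lumber, x* moves by d = (-0.5, 1.5).
The basis stays optimal until shelves reaches 0; allowable increase = 72 board-ft.

72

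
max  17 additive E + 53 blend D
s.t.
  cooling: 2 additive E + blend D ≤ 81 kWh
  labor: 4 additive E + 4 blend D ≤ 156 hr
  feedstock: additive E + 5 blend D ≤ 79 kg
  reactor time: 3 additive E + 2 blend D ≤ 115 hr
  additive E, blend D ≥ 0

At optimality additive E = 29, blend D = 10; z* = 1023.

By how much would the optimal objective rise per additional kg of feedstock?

9

Binding: labor and feedstock. Non-binding: cooling (13 unused), reactor time (8 unused).
By complementary slackness, y = 0 for the non-binding constraints.
The binding rows give the dual system: 4·y_labor + 1·y_feedstock = 17 and 4·y_labor + 5·y_feedstock = 53.
This yields shadow prices y_labor = 2, y_feedstock = 9.
Shadow price of feedstock = 9.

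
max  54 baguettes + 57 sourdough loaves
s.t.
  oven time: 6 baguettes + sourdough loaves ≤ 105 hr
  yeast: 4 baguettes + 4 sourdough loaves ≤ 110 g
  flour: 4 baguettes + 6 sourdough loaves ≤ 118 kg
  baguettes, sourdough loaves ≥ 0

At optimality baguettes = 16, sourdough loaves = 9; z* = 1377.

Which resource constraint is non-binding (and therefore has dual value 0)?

yeast

oven time: 105/105 (binding)
yeast: 100/110 (slack 10)
flour: 118/118 (binding)
By complementary slackness, a constraint with positive slack has shadow price 0 → yeast.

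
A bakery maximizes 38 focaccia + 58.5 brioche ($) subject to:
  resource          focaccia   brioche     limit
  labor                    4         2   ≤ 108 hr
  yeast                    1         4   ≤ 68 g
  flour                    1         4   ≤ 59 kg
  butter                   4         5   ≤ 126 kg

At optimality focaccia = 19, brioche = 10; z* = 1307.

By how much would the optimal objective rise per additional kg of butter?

Binding: flour and butter. Non-binding: labor (12 unused), yeast (9 unused).
By complementary slackness, y = 0 for the non-binding constraints.
The binding rows give the dual system: 1·y_flour + 4·y_butter = 38 and 4·y_flour + 5·y_butter = 58.5.
This yields shadow prices y_flour = 4, y_butter = 8.5.
Shadow price of butter = 8.5.

8.5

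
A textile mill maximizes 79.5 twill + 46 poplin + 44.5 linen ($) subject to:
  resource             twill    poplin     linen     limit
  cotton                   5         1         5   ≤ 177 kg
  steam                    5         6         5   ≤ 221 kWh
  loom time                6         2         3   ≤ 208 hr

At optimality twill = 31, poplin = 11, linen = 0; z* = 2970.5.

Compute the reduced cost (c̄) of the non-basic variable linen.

-6.5

At the optimum: cotton uses 166 of 177 (slack = 11); steam uses 221 of 221 (binding); loom time uses 208 of 208 (binding).
Slack constraints have shadow price 0 (complementary slackness).
From A_Bᵀ y = c: 5·y_steam + 6·y_loom time = 79.5; 6·y_steam + 2·y_loom time = 46.
Solving: y_steam = 4.5, y_loom time = 9.5.
Reduced cost of linen: c₃ − yᵀa₃ = 44.5 − (4.5·5 + 9.5·3) = 44.5 − 51 = -6.5.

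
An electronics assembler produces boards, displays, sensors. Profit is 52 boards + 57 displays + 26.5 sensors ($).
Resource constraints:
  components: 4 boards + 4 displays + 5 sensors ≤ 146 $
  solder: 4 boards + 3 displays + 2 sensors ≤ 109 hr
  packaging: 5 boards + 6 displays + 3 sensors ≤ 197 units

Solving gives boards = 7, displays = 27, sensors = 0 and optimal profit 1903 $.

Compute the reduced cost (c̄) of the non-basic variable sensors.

Binding: solder and packaging. Non-binding: components (10 unused).
Since components is not tight, its dual is 0.
From A_Bᵀ y = c: 4·y_solder + 5·y_packaging = 52; 3·y_solder + 6·y_packaging = 57.
Solving: y_solder = 3, y_packaging = 8.
Reduced cost of sensors: c₃ − yᵀa₃ = 26.5 − (3·2 + 8·3) = 26.5 − 30 = -3.5.

-3.5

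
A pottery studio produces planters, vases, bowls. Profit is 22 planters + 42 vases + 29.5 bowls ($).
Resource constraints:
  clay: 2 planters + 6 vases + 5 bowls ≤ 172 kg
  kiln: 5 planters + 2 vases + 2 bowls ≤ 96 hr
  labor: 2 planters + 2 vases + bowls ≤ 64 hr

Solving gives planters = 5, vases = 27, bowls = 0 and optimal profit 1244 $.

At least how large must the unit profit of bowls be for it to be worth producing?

31

At the optimum: clay uses 172 of 172 (binding); kiln uses 79 of 96 (slack = 17); labor uses 64 of 64 (binding).
Slack constraints have shadow price 0 (complementary slackness).
The binding rows give the dual system: 2·y_clay + 2·y_labor = 22 and 6·y_clay + 2·y_labor = 42.
This yields shadow prices y_clay = 5, y_labor = 6.
bowls enters the basis when its profit ≥ yᵀa₃ = 5·5 + 6·1 = 31.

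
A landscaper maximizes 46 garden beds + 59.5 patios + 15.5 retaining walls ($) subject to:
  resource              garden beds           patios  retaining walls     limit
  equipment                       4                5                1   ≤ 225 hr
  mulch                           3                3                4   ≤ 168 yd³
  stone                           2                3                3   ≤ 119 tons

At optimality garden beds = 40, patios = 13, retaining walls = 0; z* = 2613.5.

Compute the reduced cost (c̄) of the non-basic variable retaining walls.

-6

Check each constraint at x*: equipment 225/225 (tight); mulch 159/168 (slack 9); stone 119/119 (tight).
Slack constraints have shadow price 0 (complementary slackness).
The binding rows give the dual system: 4·y_equipment + 2·y_stone = 46 and 5·y_equipment + 3·y_stone = 59.5.
Solving: y_equipment = 9.5, y_stone = 4.
Reduced cost of retaining walls: c₃ − yᵀa₃ = 15.5 − (9.5·1 + 4·3) = 15.5 − 21.5 = -6.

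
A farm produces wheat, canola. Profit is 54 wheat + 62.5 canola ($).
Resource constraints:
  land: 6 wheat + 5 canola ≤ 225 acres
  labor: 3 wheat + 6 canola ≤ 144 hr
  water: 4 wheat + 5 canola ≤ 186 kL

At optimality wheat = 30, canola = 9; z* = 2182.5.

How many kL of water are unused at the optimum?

21

water used = 4·30 + 5·9 = 165; slack = 186 − 165 = 21.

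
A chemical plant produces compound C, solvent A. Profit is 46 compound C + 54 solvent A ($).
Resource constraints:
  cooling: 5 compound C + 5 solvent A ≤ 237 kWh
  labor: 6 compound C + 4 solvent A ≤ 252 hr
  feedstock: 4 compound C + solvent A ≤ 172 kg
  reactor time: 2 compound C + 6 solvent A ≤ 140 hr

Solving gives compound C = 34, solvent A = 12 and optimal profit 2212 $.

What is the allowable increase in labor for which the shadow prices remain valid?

9.8

Binding constraints: labor, reactor time. The basis is B = [[6,4],[2,6]] with det 28.
Per unit increase in labor, x* moves by d = (0.2143, -0.0714).
The basis stays optimal until cooling becomes binding; allowable increase = 9.8 hr.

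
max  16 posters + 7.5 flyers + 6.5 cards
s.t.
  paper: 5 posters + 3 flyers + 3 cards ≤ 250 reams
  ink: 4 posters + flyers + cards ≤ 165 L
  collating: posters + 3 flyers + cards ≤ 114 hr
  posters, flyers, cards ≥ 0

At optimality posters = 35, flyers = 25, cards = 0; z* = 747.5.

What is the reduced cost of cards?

At the optimum: paper uses 250 of 250 (binding); ink uses 165 of 165 (binding); collating uses 110 of 114 (slack = 4).
By complementary slackness, y = 0 for the non-binding constraint.
From A_Bᵀ y = c: 5·y_paper + 4·y_ink = 16; 3·y_paper + 1·y_ink = 7.5.
This yields shadow prices y_paper = 2, y_ink = 1.5.
Reduced cost of cards: c₃ − yᵀa₃ = 6.5 − (2·3 + 1.5·1) = 6.5 − 7.5 = -1.

-1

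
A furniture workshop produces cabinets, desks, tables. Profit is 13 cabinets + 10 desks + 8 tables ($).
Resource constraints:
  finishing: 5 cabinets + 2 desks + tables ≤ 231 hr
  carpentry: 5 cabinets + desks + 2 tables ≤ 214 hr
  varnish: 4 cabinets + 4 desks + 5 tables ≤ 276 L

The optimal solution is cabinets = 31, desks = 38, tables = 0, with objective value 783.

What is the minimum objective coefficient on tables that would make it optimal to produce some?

At the optimum: finishing uses 231 of 231 (binding); carpentry uses 193 of 214 (slack = 21); varnish uses 276 of 276 (binding).
Since carpentry is not tight, its dual is 0.
The binding rows give the dual system: 5·y_finishing + 4·y_varnish = 13 and 2·y_finishing + 4·y_varnish = 10.
Solving: y_finishing = 1, y_varnish = 2.
tables enters the basis when its profit ≥ yᵀa₃ = 1·1 + 2·5 = 11.

11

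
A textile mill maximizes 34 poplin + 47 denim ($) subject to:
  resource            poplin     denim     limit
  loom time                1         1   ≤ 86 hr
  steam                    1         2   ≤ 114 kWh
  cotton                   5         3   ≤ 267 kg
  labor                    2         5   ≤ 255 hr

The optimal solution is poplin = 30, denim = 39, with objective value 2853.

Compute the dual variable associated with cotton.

4

At the optimum: loom time uses 69 of 86 (slack = 17); steam uses 108 of 114 (slack = 6); cotton uses 267 of 267 (binding); labor uses 255 of 255 (binding).
Since loom time, steam are not tight, their duals are 0.
The binding rows give the dual system: 5·y_cotton + 2·y_labor = 34 and 3·y_cotton + 5·y_labor = 47.
→ y_cotton = 4 and y_labor = 7.
Shadow price of cotton = 4.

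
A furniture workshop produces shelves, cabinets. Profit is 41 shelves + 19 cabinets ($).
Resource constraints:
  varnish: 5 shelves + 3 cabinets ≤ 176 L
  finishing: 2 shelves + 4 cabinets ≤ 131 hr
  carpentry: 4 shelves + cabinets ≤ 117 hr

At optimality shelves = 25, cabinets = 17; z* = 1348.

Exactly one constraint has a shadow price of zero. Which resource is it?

varnish: 176/176 (binding)
finishing: 118/131 (slack 13)
carpentry: 117/117 (binding)
By complementary slackness, a constraint with positive slack has shadow price 0 → finishing.

finishing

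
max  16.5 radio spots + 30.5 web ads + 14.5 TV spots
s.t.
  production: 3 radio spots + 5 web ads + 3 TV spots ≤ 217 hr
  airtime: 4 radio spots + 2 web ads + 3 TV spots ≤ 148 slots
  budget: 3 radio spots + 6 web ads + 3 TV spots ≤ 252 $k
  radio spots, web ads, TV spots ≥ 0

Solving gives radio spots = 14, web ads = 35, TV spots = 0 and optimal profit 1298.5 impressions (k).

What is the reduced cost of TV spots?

At the optimum: production uses 217 of 217 (binding); airtime uses 126 of 148 (slack = 22); budget uses 252 of 252 (binding).
By complementary slackness, y = 0 for the non-binding constraint.
From A_Bᵀ y = c: 3·y_production + 3·y_budget = 16.5; 5·y_production + 6·y_budget = 30.5.
Solving: y_production = 2.5, y_budget = 3.
Reduced cost of TV spots: c₃ − yᵀa₃ = 14.5 − (2.5·3 + 3·3) = 14.5 − 16.5 = -2.

-2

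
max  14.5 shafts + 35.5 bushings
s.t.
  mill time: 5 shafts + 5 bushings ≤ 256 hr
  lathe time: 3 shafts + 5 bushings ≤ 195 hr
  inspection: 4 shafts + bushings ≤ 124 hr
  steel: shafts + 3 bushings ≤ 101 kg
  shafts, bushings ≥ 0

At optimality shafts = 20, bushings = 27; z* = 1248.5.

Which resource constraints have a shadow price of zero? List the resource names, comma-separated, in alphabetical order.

inspection, mill time

mill time: 235/256 (slack 21)
lathe time: 195/195 (binding)
inspection: 107/124 (slack 17)
steel: 101/101 (binding)
By complementary slackness, a constraint with positive slack has shadow price 0 → inspection, mill time.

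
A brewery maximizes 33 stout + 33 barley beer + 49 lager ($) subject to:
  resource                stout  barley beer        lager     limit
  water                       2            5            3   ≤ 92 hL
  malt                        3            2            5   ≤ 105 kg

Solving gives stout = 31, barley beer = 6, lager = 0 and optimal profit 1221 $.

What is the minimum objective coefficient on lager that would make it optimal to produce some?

Both water and malt are binding at x*.
From A_Bᵀ y = c: 2·y_water + 3·y_malt = 33; 5·y_water + 2·y_malt = 33.
This yields shadow prices y_water = 3, y_malt = 9.
lager enters the basis when its profit ≥ yᵀa₃ = 3·3 + 9·5 = 54.

54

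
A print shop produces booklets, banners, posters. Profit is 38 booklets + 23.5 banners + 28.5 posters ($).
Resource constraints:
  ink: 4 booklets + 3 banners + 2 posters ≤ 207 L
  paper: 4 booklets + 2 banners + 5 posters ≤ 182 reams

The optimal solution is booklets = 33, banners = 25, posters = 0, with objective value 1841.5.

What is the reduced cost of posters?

-5.5

At the optimum: ink uses 207 of 207 (binding); paper uses 182 of 182 (binding).
From A_Bᵀ y = c: 4·y_ink + 4·y_paper = 38; 3·y_ink + 2·y_paper = 23.5.
Solving: y_ink = 4.5, y_paper = 5.
Reduced cost of posters: c₃ − yᵀa₃ = 28.5 − (4.5·2 + 5·5) = 28.5 − 34 = -5.5.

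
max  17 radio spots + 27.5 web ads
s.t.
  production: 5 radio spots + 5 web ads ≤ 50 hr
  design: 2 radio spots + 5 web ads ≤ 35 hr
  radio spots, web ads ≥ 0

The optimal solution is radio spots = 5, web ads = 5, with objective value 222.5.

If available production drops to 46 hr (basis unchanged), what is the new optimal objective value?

214.5

Check each constraint at x*: production 50/50 (tight); design 35/35 (tight).
The binding rows give the dual system: 5·y_production + 2·y_design = 17 and 5·y_production + 5·y_design = 27.5.
→ y_production = 2 and y_design = 3.5.
Δz = y_production·Δb = 2 × (-4) = -8, so new z* = 222.5 − 8 = 214.5.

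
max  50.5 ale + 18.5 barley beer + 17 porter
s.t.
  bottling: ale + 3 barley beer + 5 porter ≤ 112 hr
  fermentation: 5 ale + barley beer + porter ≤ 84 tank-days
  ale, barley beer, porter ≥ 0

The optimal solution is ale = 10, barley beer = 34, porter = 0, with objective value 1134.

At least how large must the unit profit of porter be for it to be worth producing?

24.5

Check each constraint at x*: bottling 112/112 (tight); fermentation 84/84 (tight).
From A_Bᵀ y = c: 1·y_bottling + 5·y_fermentation = 50.5; 3·y_bottling + 1·y_fermentation = 18.5.
This yields shadow prices y_bottling = 3, y_fermentation = 9.5.
porter enters the basis when its profit ≥ yᵀa₃ = 3·5 + 9.5·1 = 24.5.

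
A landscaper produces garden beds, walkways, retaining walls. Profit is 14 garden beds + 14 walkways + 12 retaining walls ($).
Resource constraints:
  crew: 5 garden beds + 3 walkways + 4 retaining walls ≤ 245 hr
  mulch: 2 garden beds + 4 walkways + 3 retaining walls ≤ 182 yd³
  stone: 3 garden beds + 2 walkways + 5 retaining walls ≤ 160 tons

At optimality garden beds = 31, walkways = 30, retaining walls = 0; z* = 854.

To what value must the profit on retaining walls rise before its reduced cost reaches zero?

Check each constraint at x*: crew 245/245 (tight); mulch 182/182 (tight); stone 153/160 (slack 7).
Since stone is not tight, its dual is 0.
The binding rows give the dual system: 5·y_crew + 2·y_mulch = 14 and 3·y_crew + 4·y_mulch = 14.
→ y_crew = 2 and y_mulch = 2.
retaining walls enters the basis when its profit ≥ yᵀa₃ = 2·4 + 2·3 = 14.

14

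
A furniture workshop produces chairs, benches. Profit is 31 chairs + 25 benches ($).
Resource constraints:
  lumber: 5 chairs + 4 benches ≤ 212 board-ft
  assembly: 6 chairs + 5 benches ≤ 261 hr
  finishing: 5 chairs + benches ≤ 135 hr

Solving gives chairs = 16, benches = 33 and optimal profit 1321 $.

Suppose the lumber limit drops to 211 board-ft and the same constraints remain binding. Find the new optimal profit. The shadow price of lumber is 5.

Δb = -1, so new z* = 1321 + (5)·(-1) = 1321 − 5 = 1316.

1316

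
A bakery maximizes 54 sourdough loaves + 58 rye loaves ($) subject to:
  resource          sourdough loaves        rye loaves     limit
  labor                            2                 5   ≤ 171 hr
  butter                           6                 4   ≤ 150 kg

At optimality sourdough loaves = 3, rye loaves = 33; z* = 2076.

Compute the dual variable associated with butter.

Check each constraint at x*: labor 171/171 (tight); butter 150/150 (tight).
From A_Bᵀ y = c: 2·y_labor + 6·y_butter = 54; 5·y_labor + 4·y_butter = 58.
This yields shadow prices y_labor = 6, y_butter = 7.
Shadow price of butter = 7.

7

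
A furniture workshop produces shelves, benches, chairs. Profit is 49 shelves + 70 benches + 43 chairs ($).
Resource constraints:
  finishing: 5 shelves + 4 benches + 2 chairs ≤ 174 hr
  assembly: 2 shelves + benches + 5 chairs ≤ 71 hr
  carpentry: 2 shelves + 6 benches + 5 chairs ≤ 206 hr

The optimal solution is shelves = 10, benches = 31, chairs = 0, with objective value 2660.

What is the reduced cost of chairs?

At the optimum: finishing uses 174 of 174 (binding); assembly uses 51 of 71 (slack = 20); carpentry uses 206 of 206 (binding).
By complementary slackness, y = 0 for the non-binding constraint.
Dual feasibility on the basic columns requires 5·y_finishing + 2·y_carpentry = 49, 4·y_finishing + 6·y_carpentry = 70.
This yields shadow prices y_finishing = 7, y_carpentry = 7.
Reduced cost of chairs: c₃ − yᵀa₃ = 43 − (7·2 + 7·5) = 43 − 49 = -6.

-6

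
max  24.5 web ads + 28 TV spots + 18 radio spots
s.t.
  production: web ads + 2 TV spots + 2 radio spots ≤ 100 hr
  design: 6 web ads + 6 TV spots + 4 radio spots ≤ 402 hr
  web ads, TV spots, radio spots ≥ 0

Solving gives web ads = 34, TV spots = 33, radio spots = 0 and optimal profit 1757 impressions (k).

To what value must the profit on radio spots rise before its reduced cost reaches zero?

21

Check each constraint at x*: production 100/100 (tight); design 402/402 (tight).
Dual feasibility on the basic columns requires 1·y_production + 6·y_design = 24.5, 2·y_production + 6·y_design = 28.
→ y_production = 3.5 and y_design = 3.5.
radio spots enters the basis when its profit ≥ yᵀa₃ = 3.5·2 + 3.5·4 = 21.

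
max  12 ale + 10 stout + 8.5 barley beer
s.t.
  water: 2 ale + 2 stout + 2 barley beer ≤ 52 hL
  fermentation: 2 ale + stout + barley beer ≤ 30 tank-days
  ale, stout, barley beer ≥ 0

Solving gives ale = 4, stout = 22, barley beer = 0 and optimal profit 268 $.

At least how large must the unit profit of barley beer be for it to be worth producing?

At the optimum: water uses 52 of 52 (binding); fermentation uses 30 of 30 (binding).
Dual feasibility on the basic columns requires 2·y_water + 2·y_fermentation = 12, 2·y_water + 1·y_fermentation = 10.
Solving: y_water = 4, y_fermentation = 2.
barley beer enters the basis when its profit ≥ yᵀa₃ = 4·2 + 2·1 = 10.

10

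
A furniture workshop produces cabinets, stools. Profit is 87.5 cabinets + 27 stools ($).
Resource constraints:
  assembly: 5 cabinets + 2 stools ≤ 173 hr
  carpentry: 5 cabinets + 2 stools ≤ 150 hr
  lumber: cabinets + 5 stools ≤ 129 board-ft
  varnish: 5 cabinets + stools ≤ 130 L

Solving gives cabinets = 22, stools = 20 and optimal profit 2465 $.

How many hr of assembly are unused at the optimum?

23

assembly used = 5·22 + 2·20 = 150; slack = 173 − 150 = 23.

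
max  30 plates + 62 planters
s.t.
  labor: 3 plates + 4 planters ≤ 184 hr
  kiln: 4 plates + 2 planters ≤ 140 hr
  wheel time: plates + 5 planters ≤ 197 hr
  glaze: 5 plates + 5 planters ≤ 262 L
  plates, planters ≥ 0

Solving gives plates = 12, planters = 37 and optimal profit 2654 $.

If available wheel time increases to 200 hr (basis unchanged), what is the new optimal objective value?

Binding: labor and wheel time. Non-binding: kiln (18 unused), glaze (17 unused).
Since kiln, glaze are not tight, their duals are 0.
Dual feasibility on the basic columns requires 3·y_labor + 1·y_wheel time = 30, 4·y_labor + 5·y_wheel time = 62.
This yields shadow prices y_labor = 8, y_wheel time = 6.
Δz = y_wheel time·Δb = 6 × (3) = 18, so new z* = 2654 + 18 = 2672.

2672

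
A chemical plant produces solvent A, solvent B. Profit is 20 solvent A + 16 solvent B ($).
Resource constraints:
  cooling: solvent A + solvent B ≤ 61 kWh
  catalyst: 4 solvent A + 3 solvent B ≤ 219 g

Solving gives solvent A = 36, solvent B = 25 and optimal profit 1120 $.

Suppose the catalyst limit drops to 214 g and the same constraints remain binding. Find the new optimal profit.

Check each constraint at x*: cooling 61/61 (tight); catalyst 219/219 (tight).
Dual feasibility on the basic columns requires 1·y_cooling + 4·y_catalyst = 20, 1·y_cooling + 3·y_catalyst = 16.
Solving: y_cooling = 4, y_catalyst = 4.
Δz = y_catalyst·Δb = 4 × (-5) = -20, so new z* = 1120 − 20 = 1100.

1100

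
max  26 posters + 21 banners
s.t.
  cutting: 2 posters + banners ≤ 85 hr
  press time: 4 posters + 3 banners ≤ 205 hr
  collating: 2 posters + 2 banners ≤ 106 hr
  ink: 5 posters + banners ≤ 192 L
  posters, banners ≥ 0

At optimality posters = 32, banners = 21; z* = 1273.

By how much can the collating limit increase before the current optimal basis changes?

Binding constraints: cutting, collating. The basis is B = [[2,1],[2,2]] with det 2.
Per unit increase in collating, x* moves by d = (-0.5, 1).
The basis stays optimal until press time becomes binding; allowable increase = 14 hr.

14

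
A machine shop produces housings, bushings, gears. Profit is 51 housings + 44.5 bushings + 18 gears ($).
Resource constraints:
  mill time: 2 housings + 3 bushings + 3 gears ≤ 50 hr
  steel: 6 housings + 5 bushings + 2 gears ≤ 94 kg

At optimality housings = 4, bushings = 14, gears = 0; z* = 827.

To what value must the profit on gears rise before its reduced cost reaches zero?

Check each constraint at x*: mill time 50/50 (tight); steel 94/94 (tight).
From A_Bᵀ y = c: 2·y_mill time + 6·y_steel = 51; 3·y_mill time + 5·y_steel = 44.5.
→ y_mill time = 1.5 and y_steel = 8.
gears enters the basis when its profit ≥ yᵀa₃ = 1.5·3 + 8·2 = 20.5.

20.5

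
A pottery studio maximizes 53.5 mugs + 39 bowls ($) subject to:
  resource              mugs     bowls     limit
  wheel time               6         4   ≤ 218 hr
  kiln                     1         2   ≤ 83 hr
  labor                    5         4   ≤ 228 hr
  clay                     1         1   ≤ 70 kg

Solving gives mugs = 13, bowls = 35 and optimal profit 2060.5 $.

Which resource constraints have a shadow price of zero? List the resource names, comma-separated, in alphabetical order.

clay, labor

wheel time: 218/218 (binding)
kiln: 83/83 (binding)
labor: 205/228 (slack 23)
clay: 48/70 (slack 22)
By complementary slackness, a constraint with positive slack has shadow price 0 → clay, labor.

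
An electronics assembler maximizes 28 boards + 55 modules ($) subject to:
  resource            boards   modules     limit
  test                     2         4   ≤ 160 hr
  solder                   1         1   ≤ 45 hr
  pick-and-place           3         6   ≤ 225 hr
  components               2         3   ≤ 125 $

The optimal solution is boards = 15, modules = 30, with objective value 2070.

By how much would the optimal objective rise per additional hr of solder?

1

Check each constraint at x*: test 150/160 (slack 10); solder 45/45 (tight); pick-and-place 225/225 (tight); components 120/125 (slack 5).
Since test, components are not tight, their duals are 0.
The binding rows give the dual system: 1·y_solder + 3·y_pick-and-place = 28 and 1·y_solder + 6·y_pick-and-place = 55.
→ y_solder = 1 and y_pick-and-place = 9.
Shadow price of solder = 1.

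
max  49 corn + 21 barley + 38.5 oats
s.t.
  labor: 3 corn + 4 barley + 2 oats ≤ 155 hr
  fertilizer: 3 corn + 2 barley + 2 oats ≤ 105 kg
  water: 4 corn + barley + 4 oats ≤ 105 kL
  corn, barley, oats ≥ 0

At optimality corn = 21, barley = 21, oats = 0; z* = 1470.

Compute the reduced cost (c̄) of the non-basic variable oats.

Check each constraint at x*: labor 147/155 (slack 8); fertilizer 105/105 (tight); water 105/105 (tight).
Slack constraints have shadow price 0 (complementary slackness).
From A_Bᵀ y = c: 3·y_fertilizer + 4·y_water = 49; 2·y_fertilizer + 1·y_water = 21.
This yields shadow prices y_fertilizer = 7, y_water = 7.
Reduced cost of oats: c₃ − yᵀa₃ = 38.5 − (7·2 + 7·4) = 38.5 − 42 = -3.5.

-3.5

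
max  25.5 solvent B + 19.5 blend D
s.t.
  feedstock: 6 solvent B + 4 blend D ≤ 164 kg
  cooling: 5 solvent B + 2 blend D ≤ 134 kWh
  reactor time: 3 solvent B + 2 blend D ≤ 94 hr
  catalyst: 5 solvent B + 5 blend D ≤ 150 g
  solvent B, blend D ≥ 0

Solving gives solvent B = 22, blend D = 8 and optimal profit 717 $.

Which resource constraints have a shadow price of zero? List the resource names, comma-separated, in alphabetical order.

cooling, reactor time

feedstock: 164/164 (binding)
cooling: 126/134 (slack 8)
reactor time: 82/94 (slack 12)
catalyst: 150/150 (binding)
By complementary slackness, a constraint with positive slack has shadow price 0 → cooling, reactor time.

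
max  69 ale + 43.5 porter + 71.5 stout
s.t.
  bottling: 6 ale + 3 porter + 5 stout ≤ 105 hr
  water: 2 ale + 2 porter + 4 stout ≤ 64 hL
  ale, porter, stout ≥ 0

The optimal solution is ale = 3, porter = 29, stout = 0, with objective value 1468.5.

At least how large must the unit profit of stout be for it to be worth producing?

78.5

At the optimum: bottling uses 105 of 105 (binding); water uses 64 of 64 (binding).
Dual feasibility on the basic columns requires 6·y_bottling + 2·y_water = 69, 3·y_bottling + 2·y_water = 43.5.
This yields shadow prices y_bottling = 8.5, y_water = 9.
stout enters the basis when its profit ≥ yᵀa₃ = 8.5·5 + 9·4 = 78.5.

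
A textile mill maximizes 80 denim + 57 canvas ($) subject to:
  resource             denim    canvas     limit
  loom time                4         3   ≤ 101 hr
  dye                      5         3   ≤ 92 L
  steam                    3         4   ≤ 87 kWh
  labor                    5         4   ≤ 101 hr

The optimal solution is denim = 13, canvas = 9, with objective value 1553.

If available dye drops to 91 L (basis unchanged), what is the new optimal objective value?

1546

Binding: dye and labor. Non-binding: loom time (22 unused), steam (12 unused).
By complementary slackness, y = 0 for the non-binding constraints.
Dual feasibility on the basic columns requires 5·y_dye + 5·y_labor = 80, 3·y_dye + 4·y_labor = 57.
→ y_dye = 7 and y_labor = 9.
Δz = y_dye·Δb = 7 × (-1) = -7, so new z* = 1553 − 7 = 1546.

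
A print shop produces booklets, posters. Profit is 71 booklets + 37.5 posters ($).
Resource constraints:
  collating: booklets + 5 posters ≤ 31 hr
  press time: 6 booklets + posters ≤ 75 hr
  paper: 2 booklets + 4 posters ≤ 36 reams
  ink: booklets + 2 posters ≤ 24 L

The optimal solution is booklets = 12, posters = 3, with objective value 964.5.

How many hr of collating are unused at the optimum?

collating used = 1·12 + 5·3 = 27; slack = 31 − 27 = 4.

4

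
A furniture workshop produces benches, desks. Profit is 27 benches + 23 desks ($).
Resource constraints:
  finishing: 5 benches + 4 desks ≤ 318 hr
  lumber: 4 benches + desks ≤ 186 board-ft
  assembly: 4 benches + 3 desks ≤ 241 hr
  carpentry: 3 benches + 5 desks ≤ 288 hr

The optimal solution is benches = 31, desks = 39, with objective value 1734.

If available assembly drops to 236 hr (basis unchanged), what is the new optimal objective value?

Binding: assembly and carpentry. Non-binding: finishing (7 unused), lumber (23 unused).
Slack constraints have shadow price 0 (complementary slackness).
The binding rows give the dual system: 4·y_assembly + 3·y_carpentry = 27 and 3·y_assembly + 5·y_carpentry = 23.
This yields shadow prices y_assembly = 6, y_carpentry = 1.
Δz = y_assembly·Δb = 6 × (-5) = -30, so new z* = 1734 − 30 = 1704.

1704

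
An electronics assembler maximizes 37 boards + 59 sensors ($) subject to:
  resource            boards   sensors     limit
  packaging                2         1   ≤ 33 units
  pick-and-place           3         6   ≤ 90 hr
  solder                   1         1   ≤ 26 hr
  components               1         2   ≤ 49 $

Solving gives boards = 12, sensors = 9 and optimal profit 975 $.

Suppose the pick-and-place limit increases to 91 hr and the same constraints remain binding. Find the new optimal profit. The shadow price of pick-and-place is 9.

984

Δb = 1, so new z* = 975 + (9)·(1) = 975 + 9 = 984.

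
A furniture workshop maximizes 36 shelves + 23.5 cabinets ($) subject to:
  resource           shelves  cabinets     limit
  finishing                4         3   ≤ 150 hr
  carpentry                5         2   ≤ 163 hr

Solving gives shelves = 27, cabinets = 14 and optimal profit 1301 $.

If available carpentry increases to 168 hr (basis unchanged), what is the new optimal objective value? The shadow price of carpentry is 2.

Δb = 5, so new z* = 1301 + (2)·(5) = 1301 + 10 = 1311.

1311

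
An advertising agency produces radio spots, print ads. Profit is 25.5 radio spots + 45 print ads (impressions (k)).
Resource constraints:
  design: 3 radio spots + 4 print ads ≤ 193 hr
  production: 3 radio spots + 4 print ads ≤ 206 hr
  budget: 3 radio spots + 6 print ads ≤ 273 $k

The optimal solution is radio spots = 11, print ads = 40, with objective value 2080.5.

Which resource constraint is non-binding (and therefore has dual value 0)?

production

design: 193/193 (binding)
production: 193/206 (slack 13)
budget: 273/273 (binding)
By complementary slackness, a constraint with positive slack has shadow price 0 → production.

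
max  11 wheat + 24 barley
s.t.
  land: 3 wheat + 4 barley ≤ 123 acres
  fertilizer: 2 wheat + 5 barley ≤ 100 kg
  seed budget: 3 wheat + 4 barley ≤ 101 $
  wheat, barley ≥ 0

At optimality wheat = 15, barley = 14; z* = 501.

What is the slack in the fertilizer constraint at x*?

0

fertilizer used = 2·15 + 5·14 = 100; slack = 100 − 100 = 0.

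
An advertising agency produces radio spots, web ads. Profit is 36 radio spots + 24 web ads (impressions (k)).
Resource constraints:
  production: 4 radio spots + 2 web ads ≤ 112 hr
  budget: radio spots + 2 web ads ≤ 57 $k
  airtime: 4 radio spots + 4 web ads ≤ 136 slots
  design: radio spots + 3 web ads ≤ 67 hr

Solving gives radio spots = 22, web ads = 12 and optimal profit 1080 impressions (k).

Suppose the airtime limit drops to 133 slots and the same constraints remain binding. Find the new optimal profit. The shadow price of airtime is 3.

Δb = -3, so new z* = 1080 + (3)·(-3) = 1080 − 9 = 1071.

1071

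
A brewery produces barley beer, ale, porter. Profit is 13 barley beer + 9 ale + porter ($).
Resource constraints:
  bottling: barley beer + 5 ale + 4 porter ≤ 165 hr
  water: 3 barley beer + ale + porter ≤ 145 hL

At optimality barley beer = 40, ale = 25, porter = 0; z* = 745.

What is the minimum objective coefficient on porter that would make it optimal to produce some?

Check each constraint at x*: bottling 165/165 (tight); water 145/145 (tight).
From A_Bᵀ y = c: 1·y_bottling + 3·y_water = 13; 5·y_bottling + 1·y_water = 9.
This yields shadow prices y_bottling = 1, y_water = 4.
porter enters the basis when its profit ≥ yᵀa₃ = 1·4 + 4·1 = 8.

8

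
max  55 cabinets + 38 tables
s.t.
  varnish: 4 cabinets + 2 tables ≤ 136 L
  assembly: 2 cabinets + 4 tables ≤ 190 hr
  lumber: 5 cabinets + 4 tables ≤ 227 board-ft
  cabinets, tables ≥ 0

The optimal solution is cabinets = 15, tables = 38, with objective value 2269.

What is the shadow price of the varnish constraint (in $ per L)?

5

Binding: varnish and lumber. Non-binding: assembly (8 unused).
Since assembly is not tight, its dual is 0.
The binding rows give the dual system: 4·y_varnish + 5·y_lumber = 55 and 2·y_varnish + 4·y_lumber = 38.
→ y_varnish = 5 and y_lumber = 7.
Shadow price of varnish = 5.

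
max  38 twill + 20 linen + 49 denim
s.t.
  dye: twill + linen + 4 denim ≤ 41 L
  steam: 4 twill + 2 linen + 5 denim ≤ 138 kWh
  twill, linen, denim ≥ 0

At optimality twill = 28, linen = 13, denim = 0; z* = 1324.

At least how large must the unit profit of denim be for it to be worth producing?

At the optimum: dye uses 41 of 41 (binding); steam uses 138 of 138 (binding).
Dual feasibility on the basic columns requires 1·y_dye + 4·y_steam = 38, 1·y_dye + 2·y_steam = 20.
This yields shadow prices y_dye = 2, y_steam = 9.
denim enters the basis when its profit ≥ yᵀa₃ = 2·4 + 9·5 = 53.

53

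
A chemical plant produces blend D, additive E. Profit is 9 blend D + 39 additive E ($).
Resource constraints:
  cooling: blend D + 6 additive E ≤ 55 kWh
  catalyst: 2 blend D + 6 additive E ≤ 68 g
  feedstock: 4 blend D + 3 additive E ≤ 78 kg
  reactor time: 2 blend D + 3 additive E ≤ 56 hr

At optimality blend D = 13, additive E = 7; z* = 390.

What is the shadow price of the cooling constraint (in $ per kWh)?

Check each constraint at x*: cooling 55/55 (tight); catalyst 68/68 (tight); feedstock 73/78 (slack 5); reactor time 47/56 (slack 9).
By complementary slackness, y = 0 for the non-binding constraints.
The binding rows give the dual system: 1·y_cooling + 2·y_catalyst = 9 and 6·y_cooling + 6·y_catalyst = 39.
This yields shadow prices y_cooling = 4, y_catalyst = 2.5.
Shadow price of cooling = 4.

4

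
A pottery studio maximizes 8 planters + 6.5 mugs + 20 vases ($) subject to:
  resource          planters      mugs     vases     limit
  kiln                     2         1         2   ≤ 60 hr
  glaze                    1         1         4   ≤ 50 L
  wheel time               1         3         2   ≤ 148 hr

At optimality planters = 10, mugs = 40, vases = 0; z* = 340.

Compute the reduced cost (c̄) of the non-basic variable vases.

Check each constraint at x*: kiln 60/60 (tight); glaze 50/50 (tight); wheel time 130/148 (slack 18).
Slack constraints have shadow price 0 (complementary slackness).
Dual feasibility on the basic columns requires 2·y_kiln + 1·y_glaze = 8, 1·y_kiln + 1·y_glaze = 6.5.
→ y_kiln = 1.5 and y_glaze = 5.
Reduced cost of vases: c₃ − yᵀa₃ = 20 − (1.5·2 + 5·4) = 20 − 23 = -3.

-3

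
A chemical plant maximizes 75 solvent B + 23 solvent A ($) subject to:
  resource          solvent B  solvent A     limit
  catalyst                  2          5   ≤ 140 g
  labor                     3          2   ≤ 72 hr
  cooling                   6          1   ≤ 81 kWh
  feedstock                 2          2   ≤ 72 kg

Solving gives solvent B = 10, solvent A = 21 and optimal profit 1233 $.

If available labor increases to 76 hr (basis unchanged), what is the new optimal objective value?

At the optimum: catalyst uses 125 of 140 (slack = 15); labor uses 72 of 72 (binding); cooling uses 81 of 81 (binding); feedstock uses 62 of 72 (slack = 10).
Slack constraints have shadow price 0 (complementary slackness).
Dual feasibility on the basic columns requires 3·y_labor + 6·y_cooling = 75, 2·y_labor + 1·y_cooling = 23.
This yields shadow prices y_labor = 7, y_cooling = 9.
Δz = y_labor·Δb = 7 × (4) = 28, so new z* = 1233 + 28 = 1261.

1261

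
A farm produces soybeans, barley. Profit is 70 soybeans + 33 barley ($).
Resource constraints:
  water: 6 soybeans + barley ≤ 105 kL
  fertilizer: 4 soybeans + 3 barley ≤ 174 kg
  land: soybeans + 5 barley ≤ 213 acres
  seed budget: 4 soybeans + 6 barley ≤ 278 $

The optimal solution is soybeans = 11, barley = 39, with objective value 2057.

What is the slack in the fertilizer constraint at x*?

fertilizer used = 4·11 + 3·39 = 161; slack = 174 − 161 = 13.

13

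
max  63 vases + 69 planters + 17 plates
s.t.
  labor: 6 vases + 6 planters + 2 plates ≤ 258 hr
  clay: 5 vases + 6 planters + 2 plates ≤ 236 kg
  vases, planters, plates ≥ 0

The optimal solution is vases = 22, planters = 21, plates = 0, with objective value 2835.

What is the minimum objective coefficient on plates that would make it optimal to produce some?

At the optimum: labor uses 258 of 258 (binding); clay uses 236 of 236 (binding).
Dual feasibility on the basic columns requires 6·y_labor + 5·y_clay = 63, 6·y_labor + 6·y_clay = 69.
This yields shadow prices y_labor = 5.5, y_clay = 6.
plates enters the basis when its profit ≥ yᵀa₃ = 5.5·2 + 6·2 = 23.

23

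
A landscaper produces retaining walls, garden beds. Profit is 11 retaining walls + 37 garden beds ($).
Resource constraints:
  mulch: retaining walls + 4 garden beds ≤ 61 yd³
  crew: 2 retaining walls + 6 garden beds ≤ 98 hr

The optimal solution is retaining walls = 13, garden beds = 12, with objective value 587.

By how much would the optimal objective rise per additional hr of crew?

At the optimum: mulch uses 61 of 61 (binding); crew uses 98 of 98 (binding).
The binding rows give the dual system: 1·y_mulch + 2·y_crew = 11 and 4·y_mulch + 6·y_crew = 37.
This yields shadow prices y_mulch = 4, y_crew = 3.5.
Shadow price of crew = 3.5.

3.5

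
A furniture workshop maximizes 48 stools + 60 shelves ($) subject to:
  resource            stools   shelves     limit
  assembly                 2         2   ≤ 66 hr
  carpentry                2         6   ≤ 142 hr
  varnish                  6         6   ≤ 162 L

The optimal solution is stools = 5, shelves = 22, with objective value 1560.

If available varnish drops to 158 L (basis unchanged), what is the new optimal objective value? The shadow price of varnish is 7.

Δb = -4, so new z* = 1560 + (7)·(-4) = 1560 − 28 = 1532.

1532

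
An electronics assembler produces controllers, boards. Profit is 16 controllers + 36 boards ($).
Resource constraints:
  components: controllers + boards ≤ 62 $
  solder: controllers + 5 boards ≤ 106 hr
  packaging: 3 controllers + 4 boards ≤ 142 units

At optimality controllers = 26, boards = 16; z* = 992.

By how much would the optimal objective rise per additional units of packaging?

Binding: solder and packaging. Non-binding: components (20 unused).
Slack constraints have shadow price 0 (complementary slackness).
The binding rows give the dual system: 1·y_solder + 3·y_packaging = 16 and 5·y_solder + 4·y_packaging = 36.
Solving: y_solder = 4, y_packaging = 4.
Shadow price of packaging = 4.

4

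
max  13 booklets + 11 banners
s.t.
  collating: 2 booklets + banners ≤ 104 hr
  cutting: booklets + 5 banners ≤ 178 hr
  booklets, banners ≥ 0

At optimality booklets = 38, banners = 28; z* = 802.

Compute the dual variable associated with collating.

6

Both collating and cutting are binding at x*.
The binding rows give the dual system: 2·y_collating + 1·y_cutting = 13 and 1·y_collating + 5·y_cutting = 11.
Solving: y_collating = 6, y_cutting = 1.
Shadow price of collating = 6.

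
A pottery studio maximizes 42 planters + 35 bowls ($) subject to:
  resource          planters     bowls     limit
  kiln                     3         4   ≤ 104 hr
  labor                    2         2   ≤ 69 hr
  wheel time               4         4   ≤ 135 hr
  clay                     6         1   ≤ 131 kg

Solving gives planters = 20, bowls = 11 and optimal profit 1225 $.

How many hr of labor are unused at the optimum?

7

labor used = 2·20 + 2·11 = 62; slack = 69 − 62 = 7.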